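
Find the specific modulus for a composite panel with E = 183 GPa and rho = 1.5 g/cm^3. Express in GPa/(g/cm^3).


Specific stiffness = E/rho = 183/1.5 = 122.0 GPa/(g/cm^3)

122.0 GPa/(g/cm^3)


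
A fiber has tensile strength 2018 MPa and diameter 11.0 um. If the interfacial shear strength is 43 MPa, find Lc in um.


Lc = sigma_f * d / (2 * tau_i) = 2018 * 11.0 / (2 * 43) = 258.1 um

258.1 um


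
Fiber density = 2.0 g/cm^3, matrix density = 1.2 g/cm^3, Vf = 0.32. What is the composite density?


rho_c = rho_f*Vf + rho_m*(1-Vf) = 2.0*0.32 + 1.2*0.68 = 1.456 g/cm^3

1.456 g/cm^3


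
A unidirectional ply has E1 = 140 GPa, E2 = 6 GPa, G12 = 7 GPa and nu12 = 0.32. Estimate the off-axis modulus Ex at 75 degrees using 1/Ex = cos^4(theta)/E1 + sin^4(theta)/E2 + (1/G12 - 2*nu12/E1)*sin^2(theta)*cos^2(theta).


cos^4(75) = 0.004487, sin^4(75) = 0.870513, sin^2(75)*cos^2(75) = 0.0625
1/G12 - 2*nu12/E1 = 1/7 - 2*0.32/140 = 0.138286 GPa^-1
1/Ex = 0.004487/140 + 0.870513/6 + 0.138286*0.0625 = 0.1537604 GPa^-1
Ex = 6.5 GPa

6.5 GPa


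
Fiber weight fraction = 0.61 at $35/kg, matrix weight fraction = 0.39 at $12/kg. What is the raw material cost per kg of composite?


Cost = cost_f*Wf + cost_m*Wm = 35*0.61 + 12*0.39 = $26.03/kg

$26.03/kg


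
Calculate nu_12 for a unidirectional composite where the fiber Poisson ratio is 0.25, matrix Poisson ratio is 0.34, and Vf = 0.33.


nu_12 = nu_f*Vf + nu_m*(1-Vf) = 0.25*0.33 + 0.34*0.67 = 0.3103

0.3103


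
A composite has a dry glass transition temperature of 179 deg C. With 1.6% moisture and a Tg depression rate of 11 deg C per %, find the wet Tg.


Tg_wet = Tg_dry - k*moisture = 179 - 11*1.6 = 161.4 deg C

161.4 deg C


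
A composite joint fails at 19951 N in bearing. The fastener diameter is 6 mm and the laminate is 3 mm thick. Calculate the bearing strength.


sigma_br = F/(d*h) = 19951/(6*3) = 1108.4 MPa

1108.4 MPa


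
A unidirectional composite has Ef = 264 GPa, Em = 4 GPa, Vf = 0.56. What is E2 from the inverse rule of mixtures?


1/E2 = Vf/Ef + (1-Vf)/Em = 0.56/264 + 0.44/4
E2 = 8.92 GPa

8.92 GPa


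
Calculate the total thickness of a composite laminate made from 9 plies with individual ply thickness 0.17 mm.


h = n * t_ply = 9 * 0.17 = 1.53 mm

1.53 mm


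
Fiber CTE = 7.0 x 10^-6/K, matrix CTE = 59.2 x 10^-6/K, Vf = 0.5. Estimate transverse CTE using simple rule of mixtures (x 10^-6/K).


alpha_2 = alpha_f*Vf + alpha_m*(1-Vf) = 7.0*0.5 + 59.2*0.5 = 33.1 x 10^-6/K

33.1 x 10^-6/K


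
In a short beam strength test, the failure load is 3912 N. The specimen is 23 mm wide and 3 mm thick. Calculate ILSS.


ILSS = 3F/(4bh) = 3*3912/(4*23*3) = 42.52 MPa

42.52 MPa


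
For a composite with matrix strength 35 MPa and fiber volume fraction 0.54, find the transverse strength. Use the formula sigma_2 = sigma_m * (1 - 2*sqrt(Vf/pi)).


factor = 1 - 2*sqrt(0.54/pi) = 0.1708
sigma_2 = 35 * 0.1708 = 5.98 MPa

5.98 MPa


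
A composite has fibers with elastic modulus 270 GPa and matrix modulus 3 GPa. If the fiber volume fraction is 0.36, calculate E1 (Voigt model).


E1 = Ef*Vf + Em*(1-Vf) = 270*0.36 + 3*0.64 = 99.12 GPa

99.12 GPa


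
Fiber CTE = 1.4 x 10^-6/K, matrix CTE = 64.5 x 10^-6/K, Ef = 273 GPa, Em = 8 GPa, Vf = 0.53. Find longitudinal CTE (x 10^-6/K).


E1 = Ef*Vf + Em*(1-Vf) = 148.45
alpha_1 = (alpha_f*Ef*Vf + alpha_m*Em*(1-Vf))/E1 = 3.0 x 10^-6/K

3.0 x 10^-6/K


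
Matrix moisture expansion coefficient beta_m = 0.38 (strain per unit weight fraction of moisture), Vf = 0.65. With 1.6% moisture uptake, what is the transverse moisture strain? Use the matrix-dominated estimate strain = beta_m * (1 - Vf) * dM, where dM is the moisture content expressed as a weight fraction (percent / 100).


dM = 1.6/100 = 0.016
strain = beta_m * (1-Vf) * dM = 0.38 * 0.35 * 0.016 = 0.002128

0.002128


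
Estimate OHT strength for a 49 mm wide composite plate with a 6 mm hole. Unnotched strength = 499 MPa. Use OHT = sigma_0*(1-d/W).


OHT = sigma_0*(1-d/W) = 499*(1-6/49) = 437.9 MPa

437.9 MPa


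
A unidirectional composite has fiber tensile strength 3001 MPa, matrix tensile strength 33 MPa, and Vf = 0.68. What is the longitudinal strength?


sigma_1 = sigma_f*Vf + sigma_m*(1-Vf) = 3001*0.68 + 33*0.32 = 2051.2 MPa

2051.2 MPa


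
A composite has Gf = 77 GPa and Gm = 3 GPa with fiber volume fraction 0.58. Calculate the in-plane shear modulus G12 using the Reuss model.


1/G12 = Vf/Gf + (1-Vf)/Gm = 0.58/77 + 0.42/3
G12 = 6.78 GPa

6.78 GPa


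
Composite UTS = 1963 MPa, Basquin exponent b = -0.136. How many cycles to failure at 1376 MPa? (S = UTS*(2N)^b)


N = 0.5 * (S/UTS)^(1/b) = 0.5 * (1376/1963)^(1/-0.136) = 6.8162 cycles

6.8162 cycles


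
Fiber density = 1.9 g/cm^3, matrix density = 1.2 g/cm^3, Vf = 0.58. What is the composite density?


rho_c = rho_f*Vf + rho_m*(1-Vf) = 1.9*0.58 + 1.2*0.42 = 1.606 g/cm^3

1.606 g/cm^3


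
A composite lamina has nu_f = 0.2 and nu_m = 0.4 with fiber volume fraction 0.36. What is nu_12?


nu_12 = nu_f*Vf + nu_m*(1-Vf) = 0.2*0.36 + 0.4*0.64 = 0.328

0.328


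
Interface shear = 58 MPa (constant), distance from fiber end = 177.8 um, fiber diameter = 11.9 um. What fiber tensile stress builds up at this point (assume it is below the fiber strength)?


Force balance: sigma_f * (pi*d^2/4) = tau * (pi*d) * x  ->  sigma_f = 4 * tau * x / d
sigma_f = 4 * 58 * 177.8 / 11.9 = 3466.4 MPa

3466.4 MPa


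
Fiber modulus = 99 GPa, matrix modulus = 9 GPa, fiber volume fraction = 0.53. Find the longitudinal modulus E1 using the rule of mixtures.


E1 = Ef*Vf + Em*(1-Vf) = 99*0.53 + 9*0.47 = 56.7 GPa

56.7 GPa


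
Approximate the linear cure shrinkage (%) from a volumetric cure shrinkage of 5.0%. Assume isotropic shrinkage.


Linear shrinkage ≈ vol_shrink/3 = 5.0/3 = 1.667%

1.667%


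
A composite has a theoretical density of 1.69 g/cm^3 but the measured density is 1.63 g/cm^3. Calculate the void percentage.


Void% = (rho_theo - rho_actual)/rho_theo * 100 = (1.69 - 1.63)/1.69 * 100 = 3.55%

3.55%


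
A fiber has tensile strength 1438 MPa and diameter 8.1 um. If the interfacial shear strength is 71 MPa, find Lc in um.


Lc = sigma_f * d / (2 * tau_i) = 1438 * 8.1 / (2 * 71) = 82.0 um

82.0 um


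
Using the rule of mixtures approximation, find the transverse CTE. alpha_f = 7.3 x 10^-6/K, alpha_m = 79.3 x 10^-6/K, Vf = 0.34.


alpha_2 = alpha_f*Vf + alpha_m*(1-Vf) = 7.3*0.34 + 79.3*0.66 = 54.8 x 10^-6/K

54.8 x 10^-6/K


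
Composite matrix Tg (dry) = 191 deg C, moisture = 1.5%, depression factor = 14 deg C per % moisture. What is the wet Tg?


Tg_wet = Tg_dry - k*moisture = 191 - 14*1.5 = 170.0 deg C

170.0 deg C


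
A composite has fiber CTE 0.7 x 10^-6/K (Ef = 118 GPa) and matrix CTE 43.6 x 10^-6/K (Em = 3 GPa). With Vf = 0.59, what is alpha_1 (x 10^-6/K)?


E1 = Ef*Vf + Em*(1-Vf) = 70.85
alpha_1 = (alpha_f*Ef*Vf + alpha_m*Em*(1-Vf))/E1 = 1.44 x 10^-6/K

1.44 x 10^-6/K


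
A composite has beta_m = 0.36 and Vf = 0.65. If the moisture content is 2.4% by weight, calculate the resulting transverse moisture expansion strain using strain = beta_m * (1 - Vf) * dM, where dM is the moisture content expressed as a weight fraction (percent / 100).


dM = 2.4/100 = 0.024
strain = beta_m * (1-Vf) * dM = 0.36 * 0.35 * 0.024 = 0.003024

0.003024


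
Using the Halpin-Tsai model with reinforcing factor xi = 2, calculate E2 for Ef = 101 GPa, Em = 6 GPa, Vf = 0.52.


eta = (Ef/Em - 1)/(Ef/Em + xi) = (16.8333 - 1)/(16.8333 + 2) = 0.8407
E2 = Em*(1+xi*eta*Vf)/(1-eta*Vf) = 19.98 GPa

19.98 GPa


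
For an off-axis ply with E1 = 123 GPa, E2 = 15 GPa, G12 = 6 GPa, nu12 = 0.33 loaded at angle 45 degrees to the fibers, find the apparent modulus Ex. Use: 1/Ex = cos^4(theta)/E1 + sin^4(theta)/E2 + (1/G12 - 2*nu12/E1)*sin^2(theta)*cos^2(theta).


cos^4(45) = 0.25, sin^4(45) = 0.25, sin^2(45)*cos^2(45) = 0.25
1/G12 - 2*nu12/E1 = 1/6 - 2*0.33/123 = 0.161301 GPa^-1
1/Ex = 0.25/123 + 0.25/15 + 0.161301*0.25 = 0.0590244 GPa^-1
Ex = 16.94 GPa

16.94 GPa


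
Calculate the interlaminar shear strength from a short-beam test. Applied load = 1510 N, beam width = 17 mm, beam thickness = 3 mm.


ILSS = 3F/(4bh) = 3*1510/(4*17*3) = 22.21 MPa

22.21 MPa


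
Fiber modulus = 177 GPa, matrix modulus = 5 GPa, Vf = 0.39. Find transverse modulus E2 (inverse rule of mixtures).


1/E2 = Vf/Ef + (1-Vf)/Em = 0.39/177 + 0.61/5
E2 = 8.05 GPa

8.05 GPa


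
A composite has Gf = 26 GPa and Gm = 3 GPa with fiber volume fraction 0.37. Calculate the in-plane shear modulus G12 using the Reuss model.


1/G12 = Vf/Gf + (1-Vf)/Gm = 0.37/26 + 0.63/3
G12 = 4.46 GPa

4.46 GPa


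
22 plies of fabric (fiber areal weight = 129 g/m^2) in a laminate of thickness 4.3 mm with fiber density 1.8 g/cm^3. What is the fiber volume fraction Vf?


Vf = n * FAW / (rho_f * h * 1000) = 22 * 129 / (1.8 * 4.3 * 1000) = 0.3667

0.3667


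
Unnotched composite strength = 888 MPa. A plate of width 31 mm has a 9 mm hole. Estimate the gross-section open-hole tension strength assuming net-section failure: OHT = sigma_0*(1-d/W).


OHT = sigma_0*(1-d/W) = 888*(1-9/31) = 630.2 MPa

630.2 MPa


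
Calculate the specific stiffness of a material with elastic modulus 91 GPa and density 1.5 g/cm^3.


Specific stiffness = E/rho = 91/1.5 = 60.7 GPa/(g/cm^3)

60.7 GPa/(g/cm^3)


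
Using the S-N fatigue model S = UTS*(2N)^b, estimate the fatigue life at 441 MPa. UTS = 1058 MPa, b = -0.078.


N = 0.5 * (S/UTS)^(1/b) = 0.5 * (441/1058)^(1/-0.078) = 37270.7767 cycles

37270.7767 cycles


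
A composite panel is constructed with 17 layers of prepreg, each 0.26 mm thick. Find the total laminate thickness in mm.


h = n * t_ply = 17 * 0.26 = 4.42 mm

4.42 mm


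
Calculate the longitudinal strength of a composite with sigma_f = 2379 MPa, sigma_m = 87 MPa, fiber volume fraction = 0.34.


sigma_1 = sigma_f*Vf + sigma_m*(1-Vf) = 2379*0.34 + 87*0.66 = 866.3 MPa

866.3 MPa


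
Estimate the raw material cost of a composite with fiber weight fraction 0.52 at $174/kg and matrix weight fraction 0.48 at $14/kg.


Cost = cost_f*Wf + cost_m*Wm = 174*0.52 + 14*0.48 = $97.2/kg

$97.2/kg


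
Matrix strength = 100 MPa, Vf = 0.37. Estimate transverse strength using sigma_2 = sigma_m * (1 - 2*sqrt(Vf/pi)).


factor = 1 - 2*sqrt(0.37/pi) = 0.3136
sigma_2 = 100 * 0.3136 = 31.36 MPa

31.36 MPa


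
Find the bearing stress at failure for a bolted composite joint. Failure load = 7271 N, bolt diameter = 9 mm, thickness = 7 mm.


sigma_br = F/(d*h) = 7271/(9*7) = 115.4 MPa

115.4 MPa


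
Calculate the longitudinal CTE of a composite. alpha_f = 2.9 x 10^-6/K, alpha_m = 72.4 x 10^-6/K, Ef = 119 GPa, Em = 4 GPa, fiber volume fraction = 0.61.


E1 = Ef*Vf + Em*(1-Vf) = 74.15
alpha_1 = (alpha_f*Ef*Vf + alpha_m*Em*(1-Vf))/E1 = 4.36 x 10^-6/K

4.36 x 10^-6/K


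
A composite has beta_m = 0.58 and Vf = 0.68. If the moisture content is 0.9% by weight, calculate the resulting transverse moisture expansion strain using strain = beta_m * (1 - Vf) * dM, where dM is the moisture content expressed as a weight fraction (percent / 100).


dM = 0.9/100 = 0.009
strain = beta_m * (1-Vf) * dM = 0.58 * 0.32 * 0.009 = 0.0016704

0.0016704


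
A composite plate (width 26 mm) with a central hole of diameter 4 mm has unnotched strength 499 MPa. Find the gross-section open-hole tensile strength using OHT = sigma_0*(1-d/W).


OHT = sigma_0*(1-d/W) = 499*(1-4/26) = 422.2 MPa

422.2 MPa


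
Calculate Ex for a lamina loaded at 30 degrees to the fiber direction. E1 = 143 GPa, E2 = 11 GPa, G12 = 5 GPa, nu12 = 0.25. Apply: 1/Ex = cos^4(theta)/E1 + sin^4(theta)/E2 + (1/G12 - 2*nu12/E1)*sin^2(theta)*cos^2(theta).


cos^4(30) = 0.5625, sin^4(30) = 0.0625, sin^2(30)*cos^2(30) = 0.1875
1/G12 - 2*nu12/E1 = 1/5 - 2*0.25/143 = 0.196503 GPa^-1
1/Ex = 0.5625/143 + 0.0625/11 + 0.196503*0.1875 = 0.0464598 GPa^-1
Ex = 21.52 GPa

21.52 GPa


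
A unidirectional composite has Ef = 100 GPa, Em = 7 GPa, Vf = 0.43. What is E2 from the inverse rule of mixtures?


1/E2 = Vf/Ef + (1-Vf)/Em = 0.43/100 + 0.57/7
E2 = 11.66 GPa

11.66 GPa


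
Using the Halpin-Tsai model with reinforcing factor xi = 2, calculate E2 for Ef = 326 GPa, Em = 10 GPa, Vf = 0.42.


eta = (Ef/Em - 1)/(Ef/Em + xi) = (32.6 - 1)/(32.6 + 2) = 0.9133
E2 = Em*(1+xi*eta*Vf)/(1-eta*Vf) = 28.67 GPa

28.67 GPa


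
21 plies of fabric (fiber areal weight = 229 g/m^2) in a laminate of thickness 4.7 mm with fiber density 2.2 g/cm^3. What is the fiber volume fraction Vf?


Vf = n * FAW / (rho_f * h * 1000) = 21 * 229 / (2.2 * 4.7 * 1000) = 0.4651

0.4651


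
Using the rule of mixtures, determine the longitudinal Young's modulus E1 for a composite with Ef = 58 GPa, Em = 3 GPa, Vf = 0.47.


E1 = Ef*Vf + Em*(1-Vf) = 58*0.47 + 3*0.53 = 28.85 GPa

28.85 GPa


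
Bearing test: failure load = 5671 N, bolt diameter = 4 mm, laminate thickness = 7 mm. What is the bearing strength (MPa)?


sigma_br = F/(d*h) = 5671/(4*7) = 202.5 MPa

202.5 MPa


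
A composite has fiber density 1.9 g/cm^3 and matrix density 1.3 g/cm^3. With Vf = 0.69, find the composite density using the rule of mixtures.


rho_c = rho_f*Vf + rho_m*(1-Vf) = 1.9*0.69 + 1.3*0.31 = 1.714 g/cm^3

1.714 g/cm^3


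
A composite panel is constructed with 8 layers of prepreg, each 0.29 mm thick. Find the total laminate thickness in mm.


h = n * t_ply = 8 * 0.29 = 2.32 mm

2.32 mm


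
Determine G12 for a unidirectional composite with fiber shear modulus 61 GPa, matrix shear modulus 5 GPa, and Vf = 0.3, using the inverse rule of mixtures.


1/G12 = Vf/Gf + (1-Vf)/Gm = 0.3/61 + 0.7/5
G12 = 6.9 GPa

6.9 GPa


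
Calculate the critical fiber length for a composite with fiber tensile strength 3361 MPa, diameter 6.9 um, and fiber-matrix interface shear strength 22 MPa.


Lc = sigma_f * d / (2 * tau_i) = 3361 * 6.9 / (2 * 22) = 527.1 um

527.1 um


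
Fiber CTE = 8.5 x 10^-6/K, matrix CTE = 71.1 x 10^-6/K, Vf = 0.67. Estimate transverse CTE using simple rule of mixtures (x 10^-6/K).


alpha_2 = alpha_f*Vf + alpha_m*(1-Vf) = 8.5*0.67 + 71.1*0.33 = 29.2 x 10^-6/K

29.2 x 10^-6/K


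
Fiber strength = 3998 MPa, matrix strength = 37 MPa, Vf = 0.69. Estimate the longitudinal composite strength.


sigma_1 = sigma_f*Vf + sigma_m*(1-Vf) = 3998*0.69 + 37*0.31 = 2770.1 MPa

2770.1 MPa


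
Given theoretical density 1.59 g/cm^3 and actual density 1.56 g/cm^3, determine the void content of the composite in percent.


Void% = (rho_theo - rho_actual)/rho_theo * 100 = (1.59 - 1.56)/1.59 * 100 = 1.89%

1.89%


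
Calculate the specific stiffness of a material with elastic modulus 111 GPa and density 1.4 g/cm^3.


Specific stiffness = E/rho = 111/1.4 = 79.3 GPa/(g/cm^3)

79.3 GPa/(g/cm^3)


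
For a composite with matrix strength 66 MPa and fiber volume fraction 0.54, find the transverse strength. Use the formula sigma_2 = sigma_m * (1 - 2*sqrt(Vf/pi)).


factor = 1 - 2*sqrt(0.54/pi) = 0.1708
sigma_2 = 66 * 0.1708 = 11.27 MPa

11.27 MPa


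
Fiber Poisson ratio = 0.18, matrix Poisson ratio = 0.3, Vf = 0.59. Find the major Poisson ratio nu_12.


nu_12 = nu_f*Vf + nu_m*(1-Vf) = 0.18*0.59 + 0.3*0.41 = 0.2292

0.2292


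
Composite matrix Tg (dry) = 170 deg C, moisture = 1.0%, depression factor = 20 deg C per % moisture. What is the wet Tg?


Tg_wet = Tg_dry - k*moisture = 170 - 20*1.0 = 150.0 deg C

150.0 deg C


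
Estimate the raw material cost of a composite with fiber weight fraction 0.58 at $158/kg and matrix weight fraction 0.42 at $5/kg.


Cost = cost_f*Wf + cost_m*Wm = 158*0.58 + 5*0.42 = $93.74/kg

$93.74/kg


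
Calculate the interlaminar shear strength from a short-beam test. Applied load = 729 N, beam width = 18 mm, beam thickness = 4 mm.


ILSS = 3F/(4bh) = 3*729/(4*18*4) = 7.59 MPa

7.59 MPa


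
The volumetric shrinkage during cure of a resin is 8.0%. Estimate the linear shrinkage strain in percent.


Linear shrinkage ≈ vol_shrink/3 = 8.0/3 = 2.667%

2.667%


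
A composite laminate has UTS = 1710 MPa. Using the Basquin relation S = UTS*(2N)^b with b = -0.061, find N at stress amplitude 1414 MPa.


N = 0.5 * (S/UTS)^(1/b) = 0.5 * (1414/1710)^(1/-0.061) = 11.2770 cycles

11.2770 cycles


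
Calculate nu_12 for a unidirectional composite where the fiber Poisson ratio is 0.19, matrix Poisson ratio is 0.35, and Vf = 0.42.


nu_12 = nu_f*Vf + nu_m*(1-Vf) = 0.19*0.42 + 0.35*0.58 = 0.2828

0.2828


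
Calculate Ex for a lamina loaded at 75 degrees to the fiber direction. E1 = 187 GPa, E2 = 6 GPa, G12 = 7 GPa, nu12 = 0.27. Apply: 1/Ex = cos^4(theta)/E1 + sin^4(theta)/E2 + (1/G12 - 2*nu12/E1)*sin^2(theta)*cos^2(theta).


cos^4(75) = 0.004487, sin^4(75) = 0.870513, sin^2(75)*cos^2(75) = 0.0625
1/G12 - 2*nu12/E1 = 1/7 - 2*0.27/187 = 0.139969 GPa^-1
1/Ex = 0.004487/187 + 0.870513/6 + 0.139969*0.0625 = 0.1538575 GPa^-1
Ex = 6.5 GPa

6.5 GPa


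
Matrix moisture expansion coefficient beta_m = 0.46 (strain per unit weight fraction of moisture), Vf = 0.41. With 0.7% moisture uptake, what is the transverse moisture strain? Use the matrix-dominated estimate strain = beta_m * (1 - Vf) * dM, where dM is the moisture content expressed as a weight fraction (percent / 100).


dM = 0.7/100 = 0.007
strain = beta_m * (1-Vf) * dM = 0.46 * 0.59 * 0.007 = 0.0018998

0.0018998


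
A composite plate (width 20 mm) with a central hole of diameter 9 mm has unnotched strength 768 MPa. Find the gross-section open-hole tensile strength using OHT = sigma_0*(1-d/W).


OHT = sigma_0*(1-d/W) = 768*(1-9/20) = 422.4 MPa

422.4 MPa


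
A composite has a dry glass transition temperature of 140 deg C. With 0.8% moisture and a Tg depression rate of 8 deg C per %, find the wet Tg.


Tg_wet = Tg_dry - k*moisture = 140 - 8*0.8 = 133.6 deg C

133.6 deg C


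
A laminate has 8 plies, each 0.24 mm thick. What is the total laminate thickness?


h = n * t_ply = 8 * 0.24 = 1.92 mm

1.92 mm


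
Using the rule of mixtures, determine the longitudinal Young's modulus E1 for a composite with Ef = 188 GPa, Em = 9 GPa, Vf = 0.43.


E1 = Ef*Vf + Em*(1-Vf) = 188*0.43 + 9*0.57 = 85.97 GPa

85.97 GPa


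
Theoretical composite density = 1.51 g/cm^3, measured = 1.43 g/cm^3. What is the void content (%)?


Void% = (rho_theo - rho_actual)/rho_theo * 100 = (1.51 - 1.43)/1.51 * 100 = 5.3%

5.3%


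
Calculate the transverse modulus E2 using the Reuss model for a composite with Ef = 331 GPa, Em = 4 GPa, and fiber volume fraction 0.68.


1/E2 = Vf/Ef + (1-Vf)/Em = 0.68/331 + 0.32/4
E2 = 12.19 GPa

12.19 GPa


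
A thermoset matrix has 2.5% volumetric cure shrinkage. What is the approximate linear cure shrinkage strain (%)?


Linear shrinkage ≈ vol_shrink/3 = 2.5/3 = 0.833%

0.833%


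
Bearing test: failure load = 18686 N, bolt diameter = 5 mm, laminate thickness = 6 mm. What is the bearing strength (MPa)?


sigma_br = F/(d*h) = 18686/(5*6) = 622.9 MPa

622.9 MPa


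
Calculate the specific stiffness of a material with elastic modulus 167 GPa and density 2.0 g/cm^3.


Specific stiffness = E/rho = 167/2.0 = 83.5 GPa/(g/cm^3)

83.5 GPa/(g/cm^3)


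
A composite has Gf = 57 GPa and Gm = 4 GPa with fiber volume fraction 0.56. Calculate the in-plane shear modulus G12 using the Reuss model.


1/G12 = Vf/Gf + (1-Vf)/Gm = 0.56/57 + 0.44/4
G12 = 8.35 GPa

8.35 GPa


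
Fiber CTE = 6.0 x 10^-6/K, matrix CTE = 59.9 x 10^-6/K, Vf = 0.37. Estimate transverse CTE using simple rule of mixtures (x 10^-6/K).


alpha_2 = alpha_f*Vf + alpha_m*(1-Vf) = 6.0*0.37 + 59.9*0.63 = 40.0 x 10^-6/K

40.0 x 10^-6/K


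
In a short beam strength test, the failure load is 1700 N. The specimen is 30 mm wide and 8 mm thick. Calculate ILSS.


ILSS = 3F/(4bh) = 3*1700/(4*30*8) = 5.31 MPa

5.31 MPa


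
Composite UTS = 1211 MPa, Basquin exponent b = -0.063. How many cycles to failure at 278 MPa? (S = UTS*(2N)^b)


N = 0.5 * (S/UTS)^(1/b) = 0.5 * (278/1211)^(1/-0.063) = 6.9727e+09 cycles

6.9727e+09 cycles


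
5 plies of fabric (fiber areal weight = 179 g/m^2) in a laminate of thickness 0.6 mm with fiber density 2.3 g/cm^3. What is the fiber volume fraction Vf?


Vf = n * FAW / (rho_f * h * 1000) = 5 * 179 / (2.3 * 0.6 * 1000) = 0.6486

0.6486


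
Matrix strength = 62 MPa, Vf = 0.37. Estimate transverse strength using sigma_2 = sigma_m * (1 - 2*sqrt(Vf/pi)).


factor = 1 - 2*sqrt(0.37/pi) = 0.3136
sigma_2 = 62 * 0.3136 = 19.45 MPa

19.45 MPa


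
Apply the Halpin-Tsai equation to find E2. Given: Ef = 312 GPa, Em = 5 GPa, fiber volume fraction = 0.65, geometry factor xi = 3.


eta = (Ef/Em - 1)/(Ef/Em + xi) = (62.4 - 1)/(62.4 + 3) = 0.9388
E2 = Em*(1+xi*eta*Vf)/(1-eta*Vf) = 36.31 GPa

36.31 GPa


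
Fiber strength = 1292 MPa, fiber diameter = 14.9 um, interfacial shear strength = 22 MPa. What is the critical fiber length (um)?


Lc = sigma_f * d / (2 * tau_i) = 1292 * 14.9 / (2 * 22) = 437.5 um

437.5 um


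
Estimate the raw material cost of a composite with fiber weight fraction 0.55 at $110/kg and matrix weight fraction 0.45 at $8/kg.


Cost = cost_f*Wf + cost_m*Wm = 110*0.55 + 8*0.45 = $64.1/kg

$64.1/kg


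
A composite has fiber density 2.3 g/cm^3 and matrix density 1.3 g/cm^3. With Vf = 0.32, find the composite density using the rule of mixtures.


rho_c = rho_f*Vf + rho_m*(1-Vf) = 2.3*0.32 + 1.3*0.68 = 1.62 g/cm^3

1.62 g/cm^3


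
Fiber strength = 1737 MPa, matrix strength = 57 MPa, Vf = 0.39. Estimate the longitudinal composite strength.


sigma_1 = sigma_f*Vf + sigma_m*(1-Vf) = 1737*0.39 + 57*0.61 = 712.2 MPa

712.2 MPa


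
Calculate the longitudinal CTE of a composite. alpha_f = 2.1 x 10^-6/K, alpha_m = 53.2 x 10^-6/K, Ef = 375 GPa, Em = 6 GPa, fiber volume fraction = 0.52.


E1 = Ef*Vf + Em*(1-Vf) = 197.88
alpha_1 = (alpha_f*Ef*Vf + alpha_m*Em*(1-Vf))/E1 = 2.84 x 10^-6/K

2.84 x 10^-6/K


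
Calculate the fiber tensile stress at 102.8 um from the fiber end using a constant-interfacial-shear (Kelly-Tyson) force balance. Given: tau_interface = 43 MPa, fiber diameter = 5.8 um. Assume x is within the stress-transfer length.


Force balance: sigma_f * (pi*d^2/4) = tau * (pi*d) * x  ->  sigma_f = 4 * tau * x / d
sigma_f = 4 * 43 * 102.8 / 5.8 = 3048.6 MPa

3048.6 MPa


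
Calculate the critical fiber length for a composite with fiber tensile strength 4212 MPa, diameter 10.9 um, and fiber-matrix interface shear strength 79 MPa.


Lc = sigma_f * d / (2 * tau_i) = 4212 * 10.9 / (2 * 79) = 290.6 um

290.6 um


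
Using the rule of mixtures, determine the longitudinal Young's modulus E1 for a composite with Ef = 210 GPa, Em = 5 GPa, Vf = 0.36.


E1 = Ef*Vf + Em*(1-Vf) = 210*0.36 + 5*0.64 = 78.8 GPa

78.8 GPa


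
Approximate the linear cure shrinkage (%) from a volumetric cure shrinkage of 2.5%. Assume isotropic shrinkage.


Linear shrinkage ≈ vol_shrink/3 = 2.5/3 = 0.833%

0.833%


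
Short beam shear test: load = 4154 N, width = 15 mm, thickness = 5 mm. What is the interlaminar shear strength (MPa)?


ILSS = 3F/(4bh) = 3*4154/(4*15*5) = 41.54 MPa

41.54 MPa


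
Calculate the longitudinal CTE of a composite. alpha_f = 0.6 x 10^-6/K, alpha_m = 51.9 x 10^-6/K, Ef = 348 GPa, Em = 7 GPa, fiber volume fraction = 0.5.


E1 = Ef*Vf + Em*(1-Vf) = 177.5
alpha_1 = (alpha_f*Ef*Vf + alpha_m*Em*(1-Vf))/E1 = 1.61 x 10^-6/K

1.61 x 10^-6/K


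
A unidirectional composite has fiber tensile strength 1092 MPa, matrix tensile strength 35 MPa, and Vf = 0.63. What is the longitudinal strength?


sigma_1 = sigma_f*Vf + sigma_m*(1-Vf) = 1092*0.63 + 35*0.37 = 700.9 MPa

700.9 MPa


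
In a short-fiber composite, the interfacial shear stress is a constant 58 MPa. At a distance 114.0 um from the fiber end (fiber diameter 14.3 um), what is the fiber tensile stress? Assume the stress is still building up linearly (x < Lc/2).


Force balance: sigma_f * (pi*d^2/4) = tau * (pi*d) * x  ->  sigma_f = 4 * tau * x / d
sigma_f = 4 * 58 * 114.0 / 14.3 = 1849.5 MPa

1849.5 MPa


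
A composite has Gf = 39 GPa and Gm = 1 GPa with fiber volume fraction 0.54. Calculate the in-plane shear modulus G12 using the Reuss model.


1/G12 = Vf/Gf + (1-Vf)/Gm = 0.54/39 + 0.46/1
G12 = 2.11 GPa

2.11 GPa


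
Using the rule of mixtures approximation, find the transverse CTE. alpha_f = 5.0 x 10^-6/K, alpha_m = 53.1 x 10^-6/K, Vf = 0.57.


alpha_2 = alpha_f*Vf + alpha_m*(1-Vf) = 5.0*0.57 + 53.1*0.43 = 25.7 x 10^-6/K

25.7 x 10^-6/K


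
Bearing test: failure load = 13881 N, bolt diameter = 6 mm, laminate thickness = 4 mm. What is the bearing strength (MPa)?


sigma_br = F/(d*h) = 13881/(6*4) = 578.4 MPa

578.4 MPa


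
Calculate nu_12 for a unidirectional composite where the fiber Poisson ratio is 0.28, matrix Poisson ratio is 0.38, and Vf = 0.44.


nu_12 = nu_f*Vf + nu_m*(1-Vf) = 0.28*0.44 + 0.38*0.56 = 0.336

0.336


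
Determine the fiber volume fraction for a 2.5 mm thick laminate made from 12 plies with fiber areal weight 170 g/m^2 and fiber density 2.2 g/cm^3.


Vf = n * FAW / (rho_f * h * 1000) = 12 * 170 / (2.2 * 2.5 * 1000) = 0.3709

0.3709


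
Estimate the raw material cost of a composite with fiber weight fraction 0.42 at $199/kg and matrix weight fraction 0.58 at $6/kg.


Cost = cost_f*Wf + cost_m*Wm = 199*0.42 + 6*0.58 = $87.06/kg

$87.06/kg


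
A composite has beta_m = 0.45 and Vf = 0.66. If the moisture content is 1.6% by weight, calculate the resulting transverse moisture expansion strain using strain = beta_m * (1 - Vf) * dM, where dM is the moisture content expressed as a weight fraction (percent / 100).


dM = 1.6/100 = 0.016
strain = beta_m * (1-Vf) * dM = 0.45 * 0.34 * 0.016 = 0.002448

0.002448


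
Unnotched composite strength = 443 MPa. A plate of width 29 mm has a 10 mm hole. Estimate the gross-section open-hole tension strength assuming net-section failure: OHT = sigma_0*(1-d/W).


OHT = sigma_0*(1-d/W) = 443*(1-10/29) = 290.2 MPa

290.2 MPa


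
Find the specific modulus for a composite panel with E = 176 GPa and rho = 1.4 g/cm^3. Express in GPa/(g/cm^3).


Specific stiffness = E/rho = 176/1.4 = 125.7 GPa/(g/cm^3)

125.7 GPa/(g/cm^3)


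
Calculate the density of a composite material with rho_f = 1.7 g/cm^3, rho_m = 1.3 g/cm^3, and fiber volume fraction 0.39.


rho_c = rho_f*Vf + rho_m*(1-Vf) = 1.7*0.39 + 1.3*0.61 = 1.456 g/cm^3

1.456 g/cm^3


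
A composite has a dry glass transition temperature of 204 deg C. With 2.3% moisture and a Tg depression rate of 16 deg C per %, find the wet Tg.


Tg_wet = Tg_dry - k*moisture = 204 - 16*2.3 = 167.2 deg C

167.2 deg C


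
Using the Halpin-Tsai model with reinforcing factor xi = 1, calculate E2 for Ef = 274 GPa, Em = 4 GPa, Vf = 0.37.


eta = (Ef/Em - 1)/(Ef/Em + xi) = (68.5 - 1)/(68.5 + 1) = 0.9712
E2 = Em*(1+xi*eta*Vf)/(1-eta*Vf) = 8.49 GPa

8.49 GPa


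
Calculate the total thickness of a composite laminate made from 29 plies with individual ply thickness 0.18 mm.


h = n * t_ply = 29 * 0.18 = 5.22 mm

5.22 mm


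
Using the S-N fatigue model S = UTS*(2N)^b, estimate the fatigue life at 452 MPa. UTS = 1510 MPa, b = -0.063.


N = 0.5 * (S/UTS)^(1/b) = 0.5 * (452/1510)^(1/-0.063) = 1.0324e+08 cycles

1.0324e+08 cycles


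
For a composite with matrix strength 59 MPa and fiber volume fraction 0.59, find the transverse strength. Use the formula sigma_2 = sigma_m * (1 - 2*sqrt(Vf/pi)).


factor = 1 - 2*sqrt(0.59/pi) = 0.1333
sigma_2 = 59 * 0.1333 = 7.86 MPa

7.86 MPa


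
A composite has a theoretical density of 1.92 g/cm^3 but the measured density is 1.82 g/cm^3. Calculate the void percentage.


Void% = (rho_theo - rho_actual)/rho_theo * 100 = (1.92 - 1.82)/1.92 * 100 = 5.21%

5.21%


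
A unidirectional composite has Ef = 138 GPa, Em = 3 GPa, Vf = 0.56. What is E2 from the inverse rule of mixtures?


1/E2 = Vf/Ef + (1-Vf)/Em = 0.56/138 + 0.44/3
E2 = 6.63 GPa

6.63 GPa


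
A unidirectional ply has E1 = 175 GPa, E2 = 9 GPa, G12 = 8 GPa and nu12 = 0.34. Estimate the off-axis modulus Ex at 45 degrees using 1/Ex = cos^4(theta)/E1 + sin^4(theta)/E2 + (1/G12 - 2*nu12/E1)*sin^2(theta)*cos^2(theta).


cos^4(45) = 0.25, sin^4(45) = 0.25, sin^2(45)*cos^2(45) = 0.25
1/G12 - 2*nu12/E1 = 1/8 - 2*0.34/175 = 0.121114 GPa^-1
1/Ex = 0.25/175 + 0.25/9 + 0.121114*0.25 = 0.0594849 GPa^-1
Ex = 16.81 GPa

16.81 GPa


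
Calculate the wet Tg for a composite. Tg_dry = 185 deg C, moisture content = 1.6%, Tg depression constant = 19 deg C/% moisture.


Tg_wet = Tg_dry - k*moisture = 185 - 19*1.6 = 154.6 deg C

154.6 deg C


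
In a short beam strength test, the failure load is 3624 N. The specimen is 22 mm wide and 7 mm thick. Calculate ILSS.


ILSS = 3F/(4bh) = 3*3624/(4*22*7) = 17.65 MPa

17.65 MPa


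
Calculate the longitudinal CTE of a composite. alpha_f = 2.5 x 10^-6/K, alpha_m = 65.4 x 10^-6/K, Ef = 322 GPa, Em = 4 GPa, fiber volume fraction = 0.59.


E1 = Ef*Vf + Em*(1-Vf) = 191.62
alpha_1 = (alpha_f*Ef*Vf + alpha_m*Em*(1-Vf))/E1 = 3.04 x 10^-6/K

3.04 x 10^-6/K


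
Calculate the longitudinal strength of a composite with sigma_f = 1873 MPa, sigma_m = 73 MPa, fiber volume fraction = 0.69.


sigma_1 = sigma_f*Vf + sigma_m*(1-Vf) = 1873*0.69 + 73*0.31 = 1315.0 MPa

1315.0 MPa


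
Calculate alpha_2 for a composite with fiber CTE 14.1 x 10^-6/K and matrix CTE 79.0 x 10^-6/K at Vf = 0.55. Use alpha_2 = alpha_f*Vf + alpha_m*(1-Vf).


alpha_2 = alpha_f*Vf + alpha_m*(1-Vf) = 14.1*0.55 + 79.0*0.45 = 43.3 x 10^-6/K

43.3 x 10^-6/K


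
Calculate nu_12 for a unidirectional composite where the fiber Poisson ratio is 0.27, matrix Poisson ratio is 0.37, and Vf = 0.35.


nu_12 = nu_f*Vf + nu_m*(1-Vf) = 0.27*0.35 + 0.37*0.65 = 0.335

0.335


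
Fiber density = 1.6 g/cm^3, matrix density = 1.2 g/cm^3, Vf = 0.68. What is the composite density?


rho_c = rho_f*Vf + rho_m*(1-Vf) = 1.6*0.68 + 1.2*0.32 = 1.472 g/cm^3

1.472 g/cm^3


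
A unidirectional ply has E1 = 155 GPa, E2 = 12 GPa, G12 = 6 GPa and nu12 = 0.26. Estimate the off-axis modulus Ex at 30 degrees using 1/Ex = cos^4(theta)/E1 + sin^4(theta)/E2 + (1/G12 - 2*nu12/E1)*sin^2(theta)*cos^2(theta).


cos^4(30) = 0.5625, sin^4(30) = 0.0625, sin^2(30)*cos^2(30) = 0.1875
1/G12 - 2*nu12/E1 = 1/6 - 2*0.26/155 = 0.163312 GPa^-1
1/Ex = 0.5625/155 + 0.0625/12 + 0.163312*0.1875 = 0.0394583 GPa^-1
Ex = 25.34 GPa

25.34 GPa


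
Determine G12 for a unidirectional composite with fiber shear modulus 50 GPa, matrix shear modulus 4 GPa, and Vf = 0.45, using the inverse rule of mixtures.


1/G12 = Vf/Gf + (1-Vf)/Gm = 0.45/50 + 0.55/4
G12 = 6.83 GPa

6.83 GPa


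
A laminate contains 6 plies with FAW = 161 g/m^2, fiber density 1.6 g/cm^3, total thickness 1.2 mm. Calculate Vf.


Vf = n * FAW / (rho_f * h * 1000) = 6 * 161 / (1.6 * 1.2 * 1000) = 0.5031

0.5031


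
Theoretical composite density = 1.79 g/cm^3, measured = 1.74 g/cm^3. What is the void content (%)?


Void% = (rho_theo - rho_actual)/rho_theo * 100 = (1.79 - 1.74)/1.79 * 100 = 2.79%

2.79%


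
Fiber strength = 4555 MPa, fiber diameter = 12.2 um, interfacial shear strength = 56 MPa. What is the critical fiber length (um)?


Lc = sigma_f * d / (2 * tau_i) = 4555 * 12.2 / (2 * 56) = 496.2 um

496.2 um


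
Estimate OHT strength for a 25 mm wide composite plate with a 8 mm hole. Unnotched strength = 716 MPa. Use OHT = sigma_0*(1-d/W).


OHT = sigma_0*(1-d/W) = 716*(1-8/25) = 486.9 MPa

486.9 MPa


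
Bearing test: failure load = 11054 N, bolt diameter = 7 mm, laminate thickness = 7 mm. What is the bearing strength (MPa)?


sigma_br = F/(d*h) = 11054/(7*7) = 225.6 MPa

225.6 MPa


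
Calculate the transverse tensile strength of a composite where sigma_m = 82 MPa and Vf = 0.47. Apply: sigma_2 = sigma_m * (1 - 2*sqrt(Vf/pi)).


factor = 1 - 2*sqrt(0.47/pi) = 0.2264
sigma_2 = 82 * 0.2264 = 18.57 MPa

18.57 MPa


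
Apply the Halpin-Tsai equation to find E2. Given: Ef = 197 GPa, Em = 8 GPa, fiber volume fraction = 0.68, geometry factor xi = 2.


eta = (Ef/Em - 1)/(Ef/Em + xi) = (24.625 - 1)/(24.625 + 2) = 0.8873
E2 = Em*(1+xi*eta*Vf)/(1-eta*Vf) = 44.51 GPa

44.51 GPa


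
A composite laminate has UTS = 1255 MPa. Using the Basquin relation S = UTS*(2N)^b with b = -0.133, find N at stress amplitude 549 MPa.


N = 0.5 * (S/UTS)^(1/b) = 0.5 * (549/1255)^(1/-0.133) = 250.4695 cycles

250.4695 cycles


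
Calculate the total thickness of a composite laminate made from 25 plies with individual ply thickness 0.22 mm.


h = n * t_ply = 25 * 0.22 = 5.5 mm

5.5 mm


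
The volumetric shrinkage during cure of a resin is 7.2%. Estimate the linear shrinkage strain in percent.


Linear shrinkage ≈ vol_shrink/3 = 7.2/3 = 2.4%

2.4%


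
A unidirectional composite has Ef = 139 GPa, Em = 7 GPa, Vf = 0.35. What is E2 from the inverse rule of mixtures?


1/E2 = Vf/Ef + (1-Vf)/Em = 0.35/139 + 0.65/7
E2 = 10.48 GPa

10.48 GPa


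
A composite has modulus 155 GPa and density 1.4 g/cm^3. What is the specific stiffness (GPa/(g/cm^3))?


Specific stiffness = E/rho = 155/1.4 = 110.7 GPa/(g/cm^3)

110.7 GPa/(g/cm^3)


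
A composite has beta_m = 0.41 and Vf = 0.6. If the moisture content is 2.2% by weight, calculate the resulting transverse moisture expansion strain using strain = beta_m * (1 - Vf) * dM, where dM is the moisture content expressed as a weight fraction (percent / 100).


dM = 2.2/100 = 0.022
strain = beta_m * (1-Vf) * dM = 0.41 * 0.4 * 0.022 = 0.003608

0.003608


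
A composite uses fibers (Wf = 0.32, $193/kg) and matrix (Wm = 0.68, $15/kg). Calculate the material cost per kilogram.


Cost = cost_f*Wf + cost_m*Wm = 193*0.32 + 15*0.68 = $71.96/kg

$71.96/kg


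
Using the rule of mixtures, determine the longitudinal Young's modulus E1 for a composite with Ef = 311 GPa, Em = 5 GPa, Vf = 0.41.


E1 = Ef*Vf + Em*(1-Vf) = 311*0.41 + 5*0.59 = 130.46 GPa

130.46 GPa


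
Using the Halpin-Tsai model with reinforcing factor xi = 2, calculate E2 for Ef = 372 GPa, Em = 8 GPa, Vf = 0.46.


eta = (Ef/Em - 1)/(Ef/Em + xi) = (46.5 - 1)/(46.5 + 2) = 0.9381
E2 = Em*(1+xi*eta*Vf)/(1-eta*Vf) = 26.22 GPa

26.22 GPa


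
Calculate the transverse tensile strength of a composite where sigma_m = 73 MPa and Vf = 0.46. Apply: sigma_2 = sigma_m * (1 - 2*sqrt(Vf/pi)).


factor = 1 - 2*sqrt(0.46/pi) = 0.2347
sigma_2 = 73 * 0.2347 = 17.13 MPa

17.13 MPa


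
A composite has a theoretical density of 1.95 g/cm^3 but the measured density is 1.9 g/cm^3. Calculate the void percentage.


Void% = (rho_theo - rho_actual)/rho_theo * 100 = (1.95 - 1.9)/1.95 * 100 = 2.56%

2.56%


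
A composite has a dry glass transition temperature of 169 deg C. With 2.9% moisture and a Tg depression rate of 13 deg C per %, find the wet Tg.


Tg_wet = Tg_dry - k*moisture = 169 - 13*2.9 = 131.3 deg C

131.3 deg C


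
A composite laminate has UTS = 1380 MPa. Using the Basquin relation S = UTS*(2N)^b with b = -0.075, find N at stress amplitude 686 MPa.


N = 0.5 * (S/UTS)^(1/b) = 0.5 * (686/1380)^(1/-0.075) = 5576.6015 cycles

5576.6015 cycles


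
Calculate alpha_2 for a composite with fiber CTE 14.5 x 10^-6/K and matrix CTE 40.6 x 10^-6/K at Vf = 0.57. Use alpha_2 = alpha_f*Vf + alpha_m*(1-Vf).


alpha_2 = alpha_f*Vf + alpha_m*(1-Vf) = 14.5*0.57 + 40.6*0.43 = 25.7 x 10^-6/K

25.7 x 10^-6/K


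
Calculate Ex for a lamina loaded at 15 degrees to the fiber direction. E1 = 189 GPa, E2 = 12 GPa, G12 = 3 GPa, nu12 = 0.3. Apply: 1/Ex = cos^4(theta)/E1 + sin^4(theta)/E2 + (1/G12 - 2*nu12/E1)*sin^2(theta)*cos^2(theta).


cos^4(15) = 0.870513, sin^4(15) = 0.004487, sin^2(15)*cos^2(15) = 0.0625
1/G12 - 2*nu12/E1 = 1/3 - 2*0.3/189 = 0.330159 GPa^-1
1/Ex = 0.870513/189 + 0.004487/12 + 0.330159*0.0625 = 0.0256147 GPa^-1
Ex = 39.04 GPa

39.04 GPa


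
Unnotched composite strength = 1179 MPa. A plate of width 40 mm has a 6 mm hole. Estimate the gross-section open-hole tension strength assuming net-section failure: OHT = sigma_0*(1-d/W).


OHT = sigma_0*(1-d/W) = 1179*(1-6/40) = 1002.2 MPa

1002.2 MPa


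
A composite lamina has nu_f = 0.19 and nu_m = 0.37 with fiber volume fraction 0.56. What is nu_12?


nu_12 = nu_f*Vf + nu_m*(1-Vf) = 0.19*0.56 + 0.37*0.44 = 0.2692

0.2692


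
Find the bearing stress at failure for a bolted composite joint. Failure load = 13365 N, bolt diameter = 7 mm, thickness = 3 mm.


sigma_br = F/(d*h) = 13365/(7*3) = 636.4 MPa

636.4 MPa


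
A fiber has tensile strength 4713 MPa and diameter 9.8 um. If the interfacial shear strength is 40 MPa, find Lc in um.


Lc = sigma_f * d / (2 * tau_i) = 4713 * 9.8 / (2 * 40) = 577.3 um

577.3 um


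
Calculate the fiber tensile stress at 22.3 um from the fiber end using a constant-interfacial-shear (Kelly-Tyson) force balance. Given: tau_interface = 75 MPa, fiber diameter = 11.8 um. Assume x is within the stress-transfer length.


Force balance: sigma_f * (pi*d^2/4) = tau * (pi*d) * x  ->  sigma_f = 4 * tau * x / d
sigma_f = 4 * 75 * 22.3 / 11.8 = 566.9 MPa

566.9 MPa


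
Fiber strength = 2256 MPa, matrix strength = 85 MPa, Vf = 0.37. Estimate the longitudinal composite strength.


sigma_1 = sigma_f*Vf + sigma_m*(1-Vf) = 2256*0.37 + 85*0.63 = 888.3 MPa

888.3 MPa


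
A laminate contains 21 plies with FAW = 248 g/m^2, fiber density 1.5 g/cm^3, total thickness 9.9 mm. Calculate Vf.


Vf = n * FAW / (rho_f * h * 1000) = 21 * 248 / (1.5 * 9.9 * 1000) = 0.3507

0.3507


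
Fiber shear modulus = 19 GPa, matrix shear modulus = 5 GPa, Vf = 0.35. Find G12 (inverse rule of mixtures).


1/G12 = Vf/Gf + (1-Vf)/Gm = 0.35/19 + 0.65/5
G12 = 6.74 GPa

6.74 GPa


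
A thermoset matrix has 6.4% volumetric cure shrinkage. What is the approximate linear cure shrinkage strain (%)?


Linear shrinkage ≈ vol_shrink/3 = 6.4/3 = 2.133%

2.133%


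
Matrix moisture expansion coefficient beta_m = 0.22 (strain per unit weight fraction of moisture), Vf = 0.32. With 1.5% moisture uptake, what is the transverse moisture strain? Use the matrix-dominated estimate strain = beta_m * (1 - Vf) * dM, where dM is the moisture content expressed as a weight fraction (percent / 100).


dM = 1.5/100 = 0.015
strain = beta_m * (1-Vf) * dM = 0.22 * 0.68 * 0.015 = 0.002244

0.002244


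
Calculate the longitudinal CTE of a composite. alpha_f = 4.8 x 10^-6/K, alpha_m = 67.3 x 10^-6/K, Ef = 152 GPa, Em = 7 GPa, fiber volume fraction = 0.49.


E1 = Ef*Vf + Em*(1-Vf) = 78.05
alpha_1 = (alpha_f*Ef*Vf + alpha_m*Em*(1-Vf))/E1 = 7.66 x 10^-6/K

7.66 x 10^-6/K


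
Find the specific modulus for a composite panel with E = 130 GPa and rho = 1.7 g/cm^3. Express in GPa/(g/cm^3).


Specific stiffness = E/rho = 130/1.7 = 76.5 GPa/(g/cm^3)

76.5 GPa/(g/cm^3)


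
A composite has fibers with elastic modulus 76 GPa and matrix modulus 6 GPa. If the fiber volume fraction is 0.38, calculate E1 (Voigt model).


E1 = Ef*Vf + Em*(1-Vf) = 76*0.38 + 6*0.62 = 32.6 GPa

32.6 GPa


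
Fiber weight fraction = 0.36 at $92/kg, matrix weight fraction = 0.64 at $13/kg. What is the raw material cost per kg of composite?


Cost = cost_f*Wf + cost_m*Wm = 92*0.36 + 13*0.64 = $41.44/kg

$41.44/kg


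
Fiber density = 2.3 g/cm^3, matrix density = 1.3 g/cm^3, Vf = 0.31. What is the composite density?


rho_c = rho_f*Vf + rho_m*(1-Vf) = 2.3*0.31 + 1.3*0.69 = 1.61 g/cm^3

1.61 g/cm^3


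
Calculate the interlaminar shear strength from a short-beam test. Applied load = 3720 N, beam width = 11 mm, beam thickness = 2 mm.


ILSS = 3F/(4bh) = 3*3720/(4*11*2) = 126.82 MPa

126.82 MPa


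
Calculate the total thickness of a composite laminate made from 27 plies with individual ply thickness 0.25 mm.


h = n * t_ply = 27 * 0.25 = 6.75 mm

6.75 mm
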